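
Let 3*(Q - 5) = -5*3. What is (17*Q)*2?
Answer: 0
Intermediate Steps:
Q = 0 (Q = 5 + (-5*3)/3 = 5 + (⅓)*(-15) = 5 - 5 = 0)
(17*Q)*2 = (17*0)*2 = 0*2 = 0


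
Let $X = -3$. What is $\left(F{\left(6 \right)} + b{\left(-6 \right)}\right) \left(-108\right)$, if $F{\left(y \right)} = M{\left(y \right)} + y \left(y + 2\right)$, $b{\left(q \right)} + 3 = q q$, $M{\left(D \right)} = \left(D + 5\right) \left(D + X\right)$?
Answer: $-12312$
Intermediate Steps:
$M{\left(D \right)} = \left(-3 + D\right) \left(5 + D\right)$ ($M{\left(D \right)} = \left(D + 5\right) \left(D - 3\right) = \left(5 + D\right) \left(-3 + D\right) = \left(-3 + D\right) \left(5 + D\right)$)
$b{\left(q \right)} = -3 + q^{2}$ ($b{\left(q \right)} = -3 + q q = -3 + q^{2}$)
$F{\left(y \right)} = -15 + y^{2} + 2 y + y \left(2 + y\right)$ ($F{\left(y \right)} = \left(-15 + y^{2} + 2 y\right) + y \left(y + 2\right) = \left(-15 + y^{2} + 2 y\right) + y \left(2 + y\right) = -15 + y^{2} + 2 y + y \left(2 + y\right)$)
$\left(F{\left(6 \right)} + b{\left(-6 \right)}\right) \left(-108\right) = \left(\left(-15 + 2 \cdot 6^{2} + 4 \cdot 6\right) - \left(3 - \left(-6\right)^{2}\right)\right) \left(-108\right) = \left(\left(-15 + 2 \cdot 36 + 24\right) + \left(-3 + 36\right)\right) \left(-108\right) = \left(\left(-15 + 72 + 24\right) + 33\right) \left(-108\right) = \left(81 + 33\right) \left(-108\right) = 114 \left(-108\right) = -12312$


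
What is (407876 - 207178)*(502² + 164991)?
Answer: 83690062510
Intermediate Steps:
(407876 - 207178)*(502² + 164991) = 200698*(252004 + 164991) = 200698*416995 = 83690062510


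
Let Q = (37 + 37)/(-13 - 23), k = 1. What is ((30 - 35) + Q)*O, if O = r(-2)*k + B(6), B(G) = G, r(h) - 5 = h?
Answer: -127/2 ≈ -63.500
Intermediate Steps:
r(h) = 5 + h
O = 9 (O = (5 - 2)*1 + 6 = 3*1 + 6 = 3 + 6 = 9)
Q = -37/18 (Q = 74/(-36) = 74*(-1/36) = -37/18 ≈ -2.0556)
((30 - 35) + Q)*O = ((30 - 35) - 37/18)*9 = (-5 - 37/18)*9 = -127/18*9 = -127/2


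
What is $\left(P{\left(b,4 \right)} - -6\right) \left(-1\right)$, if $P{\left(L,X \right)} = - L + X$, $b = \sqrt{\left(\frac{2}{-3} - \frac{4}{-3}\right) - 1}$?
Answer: $-10 + \frac{i \sqrt{3}}{3} \approx -10.0 + 0.57735 i$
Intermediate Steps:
$b = \frac{i \sqrt{3}}{3}$ ($b = \sqrt{\left(2 \left(- \frac{1}{3}\right) - - \frac{4}{3}\right) - 1} = \sqrt{\left(- \frac{2}{3} + \frac{4}{3}\right) - 1} = \sqrt{\frac{2}{3} - 1} = \sqrt{- \frac{1}{3}} = \frac{i \sqrt{3}}{3} \approx 0.57735 i$)
$P{\left(L,X \right)} = X - L$
$\left(P{\left(b,4 \right)} - -6\right) \left(-1\right) = \left(\left(4 - \frac{i \sqrt{3}}{3}\right) - -6\right) \left(-1\right) = \left(\left(4 - \frac{i \sqrt{3}}{3}\right) + 6\right) \left(-1\right) = \left(10 - \frac{i \sqrt{3}}{3}\right) \left(-1\right) = -10 + \frac{i \sqrt{3}}{3}$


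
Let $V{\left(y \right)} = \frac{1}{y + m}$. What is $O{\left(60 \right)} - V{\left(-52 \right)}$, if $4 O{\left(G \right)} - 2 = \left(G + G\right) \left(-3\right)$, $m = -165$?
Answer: $- \frac{38841}{434} \approx -89.495$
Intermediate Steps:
$O{\left(G \right)} = \frac{1}{2} - \frac{3 G}{2}$ ($O{\left(G \right)} = \frac{1}{2} + \frac{\left(G + G\right) \left(-3\right)}{4} = \frac{1}{2} + \frac{2 G \left(-3\right)}{4} = \frac{1}{2} + \frac{\left(-6\right) G}{4} = \frac{1}{2} - \frac{3 G}{2}$)
$V{\left(y \right)} = \frac{1}{-165 + y}$ ($V{\left(y \right)} = \frac{1}{y - 165} = \frac{1}{-165 + y}$)
$O{\left(60 \right)} - V{\left(-52 \right)} = \left(\frac{1}{2} - 90\right) - \frac{1}{-165 - 52} = \left(\frac{1}{2} - 90\right) - \frac{1}{-217} = - \frac{179}{2} - - \frac{1}{217} = - \frac{179}{2} + \frac{1}{217} = - \frac{38841}{434}$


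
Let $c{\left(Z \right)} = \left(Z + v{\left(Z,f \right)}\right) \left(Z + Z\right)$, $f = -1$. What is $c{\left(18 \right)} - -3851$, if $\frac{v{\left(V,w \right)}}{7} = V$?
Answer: $9035$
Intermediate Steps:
$v{\left(V,w \right)} = 7 V$
$c{\left(Z \right)} = 16 Z^{2}$ ($c{\left(Z \right)} = \left(Z + 7 Z\right) \left(Z + Z\right) = 8 Z 2 Z = 16 Z^{2}$)
$c{\left(18 \right)} - -3851 = 16 \cdot 18^{2} - -3851 = 16 \cdot 324 + 3851 = 5184 + 3851 = 9035$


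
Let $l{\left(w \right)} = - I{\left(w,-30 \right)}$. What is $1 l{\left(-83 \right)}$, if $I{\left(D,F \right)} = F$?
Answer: $30$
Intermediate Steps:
$l{\left(w \right)} = 30$ ($l{\left(w \right)} = \left(-1\right) \left(-30\right) = 30$)
$1 l{\left(-83 \right)} = 1 \cdot 30 = 30$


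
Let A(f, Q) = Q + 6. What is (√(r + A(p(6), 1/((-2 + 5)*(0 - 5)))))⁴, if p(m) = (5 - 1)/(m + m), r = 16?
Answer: 108241/225 ≈ 481.07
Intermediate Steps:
p(m) = 2/m (p(m) = 4/((2*m)) = 4*(1/(2*m)) = 2/m)
A(f, Q) = 6 + Q
(√(r + A(p(6), 1/((-2 + 5)*(0 - 5)))))⁴ = (√(16 + (6 + 1/((-2 + 5)*(0 - 5)))))⁴ = (√(16 + (6 + 1/(3*(-5)))))⁴ = (√(16 + (6 + 1/(-15))))⁴ = (√(16 + (6 - 1/15)))⁴ = (√(16 + 89/15))⁴ = (√(329/15))⁴ = (√4935/15)⁴ = 108241/225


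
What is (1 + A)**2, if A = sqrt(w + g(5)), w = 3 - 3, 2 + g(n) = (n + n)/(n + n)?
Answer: 2*I ≈ 2.0*I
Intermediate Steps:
g(n) = -1 (g(n) = -2 + (n + n)/(n + n) = -2 + (2*n)/((2*n)) = -2 + (2*n)*(1/(2*n)) = -2 + 1 = -1)
w = 0
A = I (A = sqrt(0 - 1) = sqrt(-1) = I ≈ 1.0*I)
(1 + A)**2 = (1 + I)**2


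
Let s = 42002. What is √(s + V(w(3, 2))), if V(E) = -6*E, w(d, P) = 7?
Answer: 2*√10490 ≈ 204.84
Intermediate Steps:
√(s + V(w(3, 2))) = √(42002 - 6*7) = √(42002 - 42) = √41960 = 2*√10490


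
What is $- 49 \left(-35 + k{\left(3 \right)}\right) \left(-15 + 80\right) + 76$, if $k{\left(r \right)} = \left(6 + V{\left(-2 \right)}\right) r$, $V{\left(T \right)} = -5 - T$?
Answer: $82886$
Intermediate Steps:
$k{\left(r \right)} = 3 r$ ($k{\left(r \right)} = \left(6 - 3\right) r = 3 r$)
$- 49 \left(-35 + k{\left(3 \right)}\right) \left(-15 + 80\right) + 76 = - 49 \left(-35 + 3 \cdot 3\right) \left(-15 + 80\right) + 76 = - 49 \left(-35 + 9\right) 65 + 76 = - 49 \left(\left(-26\right) 65\right) + 76 = \left(-49\right) \left(-1690\right) + 76 = 82810 + 76 = 82886$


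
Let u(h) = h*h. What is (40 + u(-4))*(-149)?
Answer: -8344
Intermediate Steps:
u(h) = h²
(40 + u(-4))*(-149) = (40 + (-4)²)*(-149) = (40 + 16)*(-149) = 56*(-149) = -8344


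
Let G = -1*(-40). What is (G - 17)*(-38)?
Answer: -874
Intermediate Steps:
G = 40
(G - 17)*(-38) = (40 - 17)*(-38) = 23*(-38) = -874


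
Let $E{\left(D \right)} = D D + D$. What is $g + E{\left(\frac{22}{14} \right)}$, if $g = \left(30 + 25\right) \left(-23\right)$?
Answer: $- \frac{61787}{49} \approx -1261.0$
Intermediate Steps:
$E{\left(D \right)} = D + D^{2}$ ($E{\left(D \right)} = D^{2} + D = D + D^{2}$)
$g = -1265$ ($g = 55 \left(-23\right) = -1265$)
$g + E{\left(\frac{22}{14} \right)} = -1265 + \frac{22}{14} \left(1 + \frac{22}{14}\right) = -1265 + 22 \cdot \frac{1}{14} \left(1 + 22 \cdot \frac{1}{14}\right) = -1265 + \frac{11 \left(1 + \frac{11}{7}\right)}{7} = -1265 + \frac{11}{7} \cdot \frac{18}{7} = -1265 + \frac{198}{49} = - \frac{61787}{49}$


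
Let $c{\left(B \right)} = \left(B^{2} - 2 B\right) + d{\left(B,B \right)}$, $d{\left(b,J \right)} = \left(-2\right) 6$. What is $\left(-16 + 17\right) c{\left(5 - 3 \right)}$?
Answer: $-12$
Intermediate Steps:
$d{\left(b,J \right)} = -12$
$c{\left(B \right)} = -12 + B^{2} - 2 B$ ($c{\left(B \right)} = \left(B^{2} - 2 B\right) - 12 = -12 + B^{2} - 2 B$)
$\left(-16 + 17\right) c{\left(5 - 3 \right)} = \left(-16 + 17\right) \left(-12 + \left(5 - 3\right)^{2} - 2 \left(5 - 3\right)\right) = 1 \left(-12 + 2^{2} - 4\right) = 1 \left(-12 + 4 - 4\right) = 1 \left(-12\right) = -12$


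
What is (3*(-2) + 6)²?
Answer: 0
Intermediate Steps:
(3*(-2) + 6)² = (-6 + 6)² = 0² = 0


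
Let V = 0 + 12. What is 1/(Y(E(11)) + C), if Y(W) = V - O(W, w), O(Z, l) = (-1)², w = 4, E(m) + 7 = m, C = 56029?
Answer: 1/56040 ≈ 1.7844e-5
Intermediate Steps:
E(m) = -7 + m
O(Z, l) = 1
V = 12
Y(W) = 11 (Y(W) = 12 - 1*1 = 12 - 1 = 11)
1/(Y(E(11)) + C) = 1/(11 + 56029) = 1/56040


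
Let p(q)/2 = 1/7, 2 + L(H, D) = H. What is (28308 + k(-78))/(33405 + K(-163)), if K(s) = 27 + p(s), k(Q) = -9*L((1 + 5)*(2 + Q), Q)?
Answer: 113505/117013 ≈ 0.97002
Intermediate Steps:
L(H, D) = -2 + H
p(q) = 2/7 (p(q) = 2*(1/7) = 2*(1*(⅐)) = 2*(⅐) = 2/7)
k(Q) = -90 - 54*Q (k(Q) = -9*(-2 + (1 + 5)*(2 + Q)) = -9*(-2 + 6*(2 + Q)) = -9*(-2 + (12 + 6*Q)) = -9*(10 + 6*Q) = -90 - 54*Q)
K(s) = 191/7 (K(s) = 27 + 2/7 = 191/7)
(28308 + k(-78))/(33405 + K(-163)) = (28308 + (-90 - 54*(-78)))/(33405 + 191/7) = (28308 + (-90 + 4212))/(234026/7) = (28308 + 4122)*(7/234026) = 32430*(7/234026) = 113505/117013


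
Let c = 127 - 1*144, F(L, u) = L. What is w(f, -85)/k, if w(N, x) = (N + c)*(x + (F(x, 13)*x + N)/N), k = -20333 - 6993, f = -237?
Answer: -3445891/3238131 ≈ -1.0642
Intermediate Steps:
k = -27326
c = -17 (c = 127 - 144 = -17)
w(N, x) = (-17 + N)*(x + (N + x**2)/N) (w(N, x) = (N - 17)*(x + (x*x + N)/N) = (-17 + N)*(x + (x**2 + N)/N) = (-17 + N)*(x + (N + x**2)/N))
w(f, -85)/k = (-17 - 237 + (-85)**2 - 17*(-85) - 237*(-85) - 17*(-85)**2/(-237))/(-27326) = (-17 - 237 + 7225 + 1445 + 20145 - 17*(-1/237)*7225)*(-1/27326) = (-17 - 237 + 7225 + 1445 + 20145 + 122825/237)*(-1/27326) = (6891782/237)*(-1/27326) = -3445891/3238131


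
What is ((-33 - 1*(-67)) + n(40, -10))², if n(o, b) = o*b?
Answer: 133956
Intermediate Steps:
n(o, b) = b*o
((-33 - 1*(-67)) + n(40, -10))² = ((-33 - 1*(-67)) - 10*40)² = ((-33 + 67) - 400)² = (34 - 400)² = (-366)² = 133956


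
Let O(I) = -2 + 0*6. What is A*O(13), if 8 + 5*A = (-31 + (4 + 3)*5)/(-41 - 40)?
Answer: 1304/405 ≈ 3.2198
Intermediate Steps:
A = -652/405 (A = -8/5 + ((-31 + (4 + 3)*5)/(-41 - 40))/5 = -8/5 + ((-31 + 7*5)/(-81))/5 = -8/5 + ((-31 + 35)*(-1/81))/5 = -8/5 + (4*(-1/81))/5 = -8/5 + (1/5)*(-4/81) = -8/5 - 4/405 = -652/405 ≈ -1.6099)
O(I) = -2 (O(I) = -2 + 0 = -2)
A*O(13) = -652/405*(-2) = 1304/405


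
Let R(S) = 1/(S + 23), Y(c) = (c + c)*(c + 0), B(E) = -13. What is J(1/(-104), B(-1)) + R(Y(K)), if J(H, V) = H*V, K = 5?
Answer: 81/584 ≈ 0.13870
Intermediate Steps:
Y(c) = 2*c² (Y(c) = (2*c)*c = 2*c²)
R(S) = 1/(23 + S)
J(1/(-104), B(-1)) + R(Y(K)) = -13/(-104) + 1/(23 + 2*5²) = -1/104*(-13) + 1/(23 + 2*25) = ⅛ + 1/(23 + 50) = ⅛ + 1/73 = 81/584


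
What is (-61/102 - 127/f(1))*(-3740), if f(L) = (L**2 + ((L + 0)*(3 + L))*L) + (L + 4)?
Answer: 149204/3 ≈ 49735.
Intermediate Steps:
f(L) = 4 + L + L**2 + L**2*(3 + L) (f(L) = (L**2 + (L*(3 + L))*L) + (4 + L) = (L**2 + L**2*(3 + L)) + (4 + L) = 4 + L + L**2 + L**2*(3 + L))
(-61/102 - 127/f(1))*(-3740) = (-61/102 - 127/(4 + 1 + 1**3 + 4*1**2))*(-3740) = (-61*1/102 - 127/(4 + 1 + 1 + 4*1))*(-3740) = (-61/102 - 127/(4 + 1 + 1 + 4))*(-3740) = (-61/102 - 127/10)*(-3740) = -3391/255*(-3740) = 149204/3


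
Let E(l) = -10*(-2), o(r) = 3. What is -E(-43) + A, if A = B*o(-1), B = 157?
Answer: 451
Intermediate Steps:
E(l) = 20
A = 471 (A = 157*3 = 471)
-E(-43) + A = -1*20 + 471 = -20 + 471 = 451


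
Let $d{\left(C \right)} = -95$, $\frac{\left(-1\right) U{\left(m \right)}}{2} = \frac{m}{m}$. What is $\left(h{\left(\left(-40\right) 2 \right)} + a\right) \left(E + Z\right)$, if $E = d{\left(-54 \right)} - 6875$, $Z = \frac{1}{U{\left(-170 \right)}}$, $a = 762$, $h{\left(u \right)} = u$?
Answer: $-4753881$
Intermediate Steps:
$U{\left(m \right)} = -2$ ($U{\left(m \right)} = - 2 \frac{m}{m} = \left(-2\right) 1 = -2$)
$Z = - \frac{1}{2}$ ($Z = \frac{1}{-2} = - \frac{1}{2} \approx -0.5$)
$E = -6970$ ($E = -95 - 6875 = -6970$)
$\left(h{\left(\left(-40\right) 2 \right)} + a\right) \left(E + Z\right) = \left(\left(-40\right) 2 + 762\right) \left(-6970 - \frac{1}{2}\right) = \left(-80 + 762\right) \left(- \frac{13941}{2}\right) = 682 \left(- \frac{13941}{2}\right) = -4753881$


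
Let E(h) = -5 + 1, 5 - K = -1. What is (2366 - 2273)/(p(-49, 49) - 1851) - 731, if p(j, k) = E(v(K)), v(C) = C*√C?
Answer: -1356098/1855 ≈ -731.05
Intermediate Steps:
K = 6 (K = 5 - 1*(-1) = 5 + 1 = 6)
v(C) = C^(3/2)
E(h) = -4
p(j, k) = -4
(2366 - 2273)/(p(-49, 49) - 1851) - 731 = (2366 - 2273)/(-4 - 1851) - 731 = 93/(-1855) - 731 = 93*(-1/1855) - 731 = -93/1855 - 731 = -1356098/1855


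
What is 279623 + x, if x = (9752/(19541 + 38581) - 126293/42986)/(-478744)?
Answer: 23889979865241555127/85436390657232 ≈ 2.7962e+5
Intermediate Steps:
x = 494371591/85436390657232 (x = (9752/58122 - 126293*1/42986)*(-1/478744) = (9752*(1/58122) - 126293/42986)*(-1/478744) = (4876/29061 - 126293/42986)*(-1/478744) = -3460601137/1249216146*(-1/478744) = 494371591/85436390657232 ≈ 5.7864e-6)
279623 + x = 279623 + 494371591/85436390657232 = 23889979865241555127/85436390657232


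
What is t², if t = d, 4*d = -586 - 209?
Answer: 632025/16 ≈ 39502.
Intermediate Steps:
d = -795/4 (d = (-586 - 209)/4 = (¼)*(-795) = -795/4 ≈ -198.75)
t = -795/4 ≈ -198.75
t² = (-795/4)² = 632025/16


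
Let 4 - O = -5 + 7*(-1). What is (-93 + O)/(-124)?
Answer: 77/124 ≈ 0.62097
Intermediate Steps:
O = 16 (O = 4 - (-5 + 7*(-1)) = 4 - (-5 - 7) = 4 - 1*(-12) = 4 + 12 = 16)
(-93 + O)/(-124) = (-93 + 16)/(-124) = -77*(-1/124) = 77/124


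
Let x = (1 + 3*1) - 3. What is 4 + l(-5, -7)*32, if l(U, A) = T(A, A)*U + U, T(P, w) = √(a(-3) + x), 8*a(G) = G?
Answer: -156 - 40*√10 ≈ -282.49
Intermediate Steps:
x = 1 (x = (1 + 3) - 3 = 4 - 3 = 1)
a(G) = G/8
T(P, w) = √10/4 (T(P, w) = √((⅛)*(-3) + 1) = √(-3/8 + 1) = √(5/8) = √10/4)
l(U, A) = U + U*√10/4 (l(U, A) = (√10/4)*U + U = U*√10/4 + U = U + U*√10/4)
4 + l(-5, -7)*32 = 4 + ((¼)*(-5)*(4 + √10))*32 = 4 + (-5 - 5*√10/4)*32 = 4 + (-160 - 40*√10) = -156 - 40*√10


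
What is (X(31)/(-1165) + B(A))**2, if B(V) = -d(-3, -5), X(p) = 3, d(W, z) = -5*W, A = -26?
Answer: 305480484/1357225 ≈ 225.08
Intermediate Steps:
B(V) = -15 (B(V) = -(-5)*(-3) = -1*15 = -15)
(X(31)/(-1165) + B(A))**2 = (3/(-1165) - 15)**2 = (3*(-1/1165) - 15)**2 = (-3/1165 - 15)**2 = (-17478/1165)**2 = 305480484/1357225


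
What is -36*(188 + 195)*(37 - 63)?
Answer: 358488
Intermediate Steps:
-36*(188 + 195)*(37 - 63) = -13788*(-26) = -36*(-9958) = 358488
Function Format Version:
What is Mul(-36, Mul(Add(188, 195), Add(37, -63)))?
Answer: 358488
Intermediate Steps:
Mul(-36, Mul(Add(188, 195), Add(37, -63))) = Mul(-36, Mul(383, -26)) = Mul(-36, -9958) = 358488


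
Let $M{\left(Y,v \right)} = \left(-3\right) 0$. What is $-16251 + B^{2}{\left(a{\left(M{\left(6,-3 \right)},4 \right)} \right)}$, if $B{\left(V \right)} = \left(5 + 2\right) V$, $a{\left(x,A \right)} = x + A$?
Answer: $-15467$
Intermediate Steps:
$M{\left(Y,v \right)} = 0$
$a{\left(x,A \right)} = A + x$
$B{\left(V \right)} = 7 V$
$-16251 + B^{2}{\left(a{\left(M{\left(6,-3 \right)},4 \right)} \right)} = -16251 + \left(7 \left(4 + 0\right)\right)^{2} = -16251 + \left(7 \cdot 4\right)^{2} = -16251 + 28^{2} = -16251 + 784 = -15467$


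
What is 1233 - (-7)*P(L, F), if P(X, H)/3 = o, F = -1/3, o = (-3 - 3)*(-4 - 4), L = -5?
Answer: 2241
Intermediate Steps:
o = 48 (o = -6*(-8) = 48)
F = -⅓ (F = -1*⅓ = -⅓ ≈ -0.33333)
P(X, H) = 144 (P(X, H) = 3*48 = 144)
1233 - (-7)*P(L, F) = 1233 - (-7)*144 = 1233 - 1*(-1008) = 1233 + 1008 = 2241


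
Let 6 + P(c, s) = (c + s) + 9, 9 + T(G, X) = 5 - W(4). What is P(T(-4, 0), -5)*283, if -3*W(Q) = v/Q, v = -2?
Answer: -10471/6 ≈ -1745.2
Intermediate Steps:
W(Q) = 2/(3*Q) (W(Q) = -(-2)/(3*Q) = 2/(3*Q))
T(G, X) = -25/6 (T(G, X) = -9 + (5 - 2/(3*4)) = -9 + (5 - 1*⅙) = -9 + (5 - ⅙) = -9 + 29/6 = -25/6)
P(c, s) = 3 + c + s (P(c, s) = -6 + ((c + s) + 9) = -6 + (9 + c + s) = 3 + c + s)
P(T(-4, 0), -5)*283 = (3 - 25/6 - 5)*283 = -37/6*283 = -10471/6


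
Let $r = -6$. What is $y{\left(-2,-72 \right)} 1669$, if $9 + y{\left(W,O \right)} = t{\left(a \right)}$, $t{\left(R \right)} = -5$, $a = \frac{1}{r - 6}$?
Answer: $-23366$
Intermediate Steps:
$a = - \frac{1}{12}$ ($a = \frac{1}{-6 - 6} = \frac{1}{-12} = - \frac{1}{12} \approx -0.083333$)
$y{\left(W,O \right)} = -14$ ($y{\left(W,O \right)} = -9 - 5 = -14$)
$y{\left(-2,-72 \right)} 1669 = \left(-14\right) 1669 = -23366$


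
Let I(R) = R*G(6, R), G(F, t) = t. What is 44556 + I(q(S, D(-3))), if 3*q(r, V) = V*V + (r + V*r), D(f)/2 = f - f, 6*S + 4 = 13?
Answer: 178225/4 ≈ 44556.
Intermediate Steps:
S = 3/2 (S = -2/3 + (1/6)*13 = -2/3 + 13/6 = 3/2 ≈ 1.5000)
D(f) = 0 (D(f) = 2*(f - f) = 2*0 = 0)
q(r, V) = r/3 + V**2/3 + V*r/3 (q(r, V) = (V*V + (r + V*r))/3 = (V**2 + (r + V*r))/3 = (r + V**2 + V*r)/3 = r/3 + V**2/3 + V*r/3)
I(R) = R**2 (I(R) = R*R = R**2)
44556 + I(q(S, D(-3))) = 44556 + ((1/3)*(3/2) + (1/3)*0**2 + (1/3)*0*(3/2))**2 = 44556 + (1/2 + (1/3)*0 + 0)**2 = 44556 + (1/2 + 0 + 0)**2 = 44556 + (1/2)**2 = 44556 + 1/4 = 178225/4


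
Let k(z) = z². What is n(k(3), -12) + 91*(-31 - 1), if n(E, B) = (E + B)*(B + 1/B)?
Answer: -11503/4 ≈ -2875.8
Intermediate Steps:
n(E, B) = (B + E)*(B + 1/B)
n(k(3), -12) + 91*(-31 - 1) = (1 + (-12)² - 12*3² + 3²/(-12)) + 91*(-31 - 1) = (1 + 144 - 12*9 + 9*(-1/12)) + 91*(-32) = (1 + 144 - 108 - ¾) - 2912 = 145/4 - 2912 = -11503/4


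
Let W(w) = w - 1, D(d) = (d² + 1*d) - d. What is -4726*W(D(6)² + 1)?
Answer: -6124896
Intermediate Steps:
D(d) = d² (D(d) = (d² + d) - d = (d + d²) - d = d²)
W(w) = -1 + w
-4726*W(D(6)² + 1) = -4726*(-1 + ((6²)² + 1)) = -4726*(-1 + (36² + 1)) = -4726*(-1 + (1296 + 1)) = -4726*(-1 + 1297) = -4726*1296 = -6124896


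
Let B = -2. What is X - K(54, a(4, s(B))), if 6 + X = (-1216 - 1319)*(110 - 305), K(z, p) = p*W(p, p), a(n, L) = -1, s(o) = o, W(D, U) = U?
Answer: 494318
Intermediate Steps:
K(z, p) = p² (K(z, p) = p*p = p²)
X = 494319 (X = -6 + (-1216 - 1319)*(110 - 305) = -6 - 2535*(-195) = -6 + 494325 = 494319)
X - K(54, a(4, s(B))) = 494319 - 1*(-1)² = 494319 - 1*1 = 494319 - 1 = 494318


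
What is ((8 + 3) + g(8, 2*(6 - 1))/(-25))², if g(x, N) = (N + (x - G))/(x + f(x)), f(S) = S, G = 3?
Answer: 769129/6400 ≈ 120.18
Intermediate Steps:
g(x, N) = (-3 + N + x)/(2*x) (g(x, N) = (N + (x - 1*3))/(x + x) = (N + (x - 3))/((2*x)) = (N + (-3 + x))*(1/(2*x)) = (-3 + N + x)*(1/(2*x)) = (-3 + N + x)/(2*x))
((8 + 3) + g(8, 2*(6 - 1))/(-25))² = ((8 + 3) + ((½)*(-3 + 2*(6 - 1) + 8)/8)/(-25))² = (11 + ((½)*(⅛)*(-3 + 2*5 + 8))*(-1/25))² = (11 + ((½)*(⅛)*(-3 + 10 + 8))*(-1/25))² = (11 + ((½)*(⅛)*15)*(-1/25))² = (11 + (15/16)*(-1/25))² = (11 - 3/80)² = (877/80)² = 769129/6400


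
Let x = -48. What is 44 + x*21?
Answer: -964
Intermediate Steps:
44 + x*21 = 44 - 48*21 = 44 - 1008 = -964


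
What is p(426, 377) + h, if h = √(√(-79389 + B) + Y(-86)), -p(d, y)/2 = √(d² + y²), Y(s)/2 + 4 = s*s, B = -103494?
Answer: √(14784 + I*√182883) - 2*√323605 ≈ -1016.1 + 1.7584*I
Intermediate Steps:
Y(s) = -8 + 2*s² (Y(s) = -8 + 2*(s*s) = -8 + 2*s²)
p(d, y) = -2*√(d² + y²)
h = √(14784 + I*√182883) (h = √(√(-79389 - 103494) + (-8 + 2*(-86)²)) = √(√(-182883) + (-8 + 2*7396)) = √(I*√182883 + (-8 + 14792)) = √(I*√182883 + 14784) = √(14784 + I*√182883) ≈ 121.6 + 1.758*I)
p(426, 377) + h = -2*√(426² + 377²) + √(14784 + I*√182883) = -2*√(181476 + 142129) + √(14784 + I*√182883) = -2*√323605 + √(14784 + I*√182883) = √(14784 + I*√182883) - 2*√323605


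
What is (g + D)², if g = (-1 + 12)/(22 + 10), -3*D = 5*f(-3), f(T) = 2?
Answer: 82369/9216 ≈ 8.9376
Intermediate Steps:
D = -10/3 (D = -5*2/3 = -⅓*10 = -10/3 ≈ -3.3333)
g = 11/32 ≈ 0.34375
(g + D)² = (11/32 - 10/3)² = (-287/96)² = 82369/9216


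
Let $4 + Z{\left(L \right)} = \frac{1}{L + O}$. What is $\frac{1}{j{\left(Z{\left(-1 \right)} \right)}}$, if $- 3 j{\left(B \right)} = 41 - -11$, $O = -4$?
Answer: $- \frac{3}{52} \approx -0.057692$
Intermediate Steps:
$Z{\left(L \right)} = -4 + \frac{1}{-4 + L}$ ($Z{\left(L \right)} = -4 + \frac{1}{L - 4} = -4 + \frac{1}{-4 + L}$)
$j{\left(B \right)} = - \frac{52}{3}$ ($j{\left(B \right)} = - \frac{41 - -11}{3} = - \frac{41 + 11}{3} = \left(- \frac{1}{3}\right) 52 = - \frac{52}{3}$)
$\frac{1}{j{\left(Z{\left(-1 \right)} \right)}} = \frac{1}{- \frac{52}{3}} = - \frac{3}{52}$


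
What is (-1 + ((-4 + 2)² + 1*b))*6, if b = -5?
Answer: -12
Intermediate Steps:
(-1 + ((-4 + 2)² + 1*b))*6 = (-1 + ((-4 + 2)² + 1*(-5)))*6 = (-1 + ((-2)² - 5))*6 = (-1 + (4 - 5))*6 = (-1 - 1)*6 = -2*6 = -12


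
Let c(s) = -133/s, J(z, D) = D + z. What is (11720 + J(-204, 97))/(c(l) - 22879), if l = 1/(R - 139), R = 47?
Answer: -11613/10643 ≈ -1.0911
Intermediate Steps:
l = -1/92 (l = 1/(47 - 139) = 1/(-92) = -1/92 ≈ -0.010870)
(11720 + J(-204, 97))/(c(l) - 22879) = (11720 + (97 - 204))/(-133/(-1/92) - 22879) = (11720 - 107)/(-133*(-92) - 22879) = 11613/(12236 - 22879) = 11613/(-10643) = 11613*(-1/10643) = -11613/10643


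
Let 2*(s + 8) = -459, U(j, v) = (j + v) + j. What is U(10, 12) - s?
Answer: 539/2 ≈ 269.50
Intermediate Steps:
U(j, v) = v + 2*j
s = -475/2 (s = -8 + (½)*(-459) = -8 - 459/2 = -475/2 ≈ -237.50)
U(10, 12) - s = (12 + 2*10) - 1*(-475/2) = (12 + 20) + 475/2 = 32 + 475/2 = 539/2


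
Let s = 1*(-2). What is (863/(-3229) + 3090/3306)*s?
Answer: -2374844/1779179 ≈ -1.3348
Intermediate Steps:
s = -2
(863/(-3229) + 3090/3306)*s = (863/(-3229) + 3090/3306)*(-2) = (863*(-1/3229) + 3090*(1/3306))*(-2) = (-863/3229 + 515/551)*(-2) = (1187422/1779179)*(-2) = -2374844/1779179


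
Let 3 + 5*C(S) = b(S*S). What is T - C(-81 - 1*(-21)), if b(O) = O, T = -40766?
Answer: -207427/5 ≈ -41485.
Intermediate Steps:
C(S) = -3/5 + S**2/5 (C(S) = -3/5 + (S*S)/5 = -3/5 + S**2/5)
T - C(-81 - 1*(-21)) = -40766 - (-3/5 + (-81 - 1*(-21))**2/5) = -40766 - (-3/5 + (-81 + 21)**2/5) = -40766 - (-3/5 + (1/5)*(-60)**2) = -40766 - (-3/5 + (1/5)*3600) = -40766 - (-3/5 + 720) = -40766 - 1*3597/5 = -40766 - 3597/5 = -207427/5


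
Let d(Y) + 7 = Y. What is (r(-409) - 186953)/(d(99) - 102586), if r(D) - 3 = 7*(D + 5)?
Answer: 94889/51247 ≈ 1.8516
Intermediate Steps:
d(Y) = -7 + Y
r(D) = 38 + 7*D (r(D) = 3 + 7*(D + 5) = 3 + 7*(5 + D) = 3 + (35 + 7*D) = 38 + 7*D)
(r(-409) - 186953)/(d(99) - 102586) = ((38 + 7*(-409)) - 186953)/((-7 + 99) - 102586) = ((38 - 2863) - 186953)/(92 - 102586) = (-2825 - 186953)/(-102494) = -189778*(-1/102494) = 94889/51247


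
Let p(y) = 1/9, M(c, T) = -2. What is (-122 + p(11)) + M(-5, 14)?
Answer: -1115/9 ≈ -123.89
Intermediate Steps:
p(y) = ⅑
(-122 + p(11)) + M(-5, 14) = (-122 + ⅑) - 2 = -1097/9 - 2 = -1115/9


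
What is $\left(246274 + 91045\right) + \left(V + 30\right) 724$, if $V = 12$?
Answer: $367727$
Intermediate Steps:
$\left(246274 + 91045\right) + \left(V + 30\right) 724 = \left(246274 + 91045\right) + \left(12 + 30\right) 724 = 337319 + 42 \cdot 724 = 337319 + 30408 = 367727$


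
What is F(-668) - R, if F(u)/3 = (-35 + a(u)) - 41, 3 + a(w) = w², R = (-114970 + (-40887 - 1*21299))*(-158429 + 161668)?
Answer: 575146719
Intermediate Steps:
R = -573808284 (R = (-114970 + (-40887 - 21299))*3239 = (-114970 - 62186)*3239 = -177156*3239 = -573808284)
a(w) = -3 + w²
F(u) = -237 + 3*u² (F(u) = 3*((-35 + (-3 + u²)) - 41) = 3*((-38 + u²) - 41) = 3*(-79 + u²) = -237 + 3*u²)
F(-668) - R = (-237 + 3*(-668)²) - 1*(-573808284) = (-237 + 3*446224) + 573808284 = (-237 + 1338672) + 573808284 = 1338435 + 573808284 = 575146719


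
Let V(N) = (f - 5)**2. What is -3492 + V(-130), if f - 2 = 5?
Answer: -3488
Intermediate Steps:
f = 7 (f = 2 + 5 = 7)
V(N) = 4 (V(N) = (7 - 5)**2 = 2**2 = 4)
-3492 + V(-130) = -3492 + 4 = -3488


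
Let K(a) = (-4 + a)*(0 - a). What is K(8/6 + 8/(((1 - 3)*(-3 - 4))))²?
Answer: 3097600/194481 ≈ 15.928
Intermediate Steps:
K(a) = -a*(-4 + a) (K(a) = (-4 + a)*(-a) = -a*(-4 + a))
K(8/6 + 8/(((1 - 3)*(-3 - 4))))² = ((8/6 + 8/(((1 - 3)*(-3 - 4))))*(4 - (8/6 + 8/(((1 - 3)*(-3 - 4))))))² = ((8*(⅙) + 8/((-2*(-7))))*(4 - (8*(⅙) + 8/((-2*(-7))))))² = ((4/3 + 8/14)*(4 - (4/3 + 8/14)))² = ((4/3 + 8*(1/14))*(4 - (4/3 + 8*(1/14))))² = ((4/3 + 4/7)*(4 - (4/3 + 4/7)))² = (40*(4 - 1*40/21)/21)² = (40*(4 - 40/21)/21)² = ((40/21)*(44/21))² = (1760/441)² = 3097600/194481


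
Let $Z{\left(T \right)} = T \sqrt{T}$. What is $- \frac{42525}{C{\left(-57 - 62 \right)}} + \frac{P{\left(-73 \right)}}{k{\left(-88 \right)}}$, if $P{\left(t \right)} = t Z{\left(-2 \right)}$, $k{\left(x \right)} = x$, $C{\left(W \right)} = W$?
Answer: $\frac{6075}{17} - \frac{73 i \sqrt{2}}{44} \approx 357.35 - 2.3463 i$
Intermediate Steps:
$Z{\left(T \right)} = T^{\frac{3}{2}}$
$P{\left(t \right)} = - 2 i t \sqrt{2}$ ($P{\left(t \right)} = t \left(-2\right)^{\frac{3}{2}} = t \left(- 2 i \sqrt{2}\right) = - 2 i t \sqrt{2}$)
$- \frac{42525}{C{\left(-57 - 62 \right)}} + \frac{P{\left(-73 \right)}}{k{\left(-88 \right)}} = - \frac{42525}{-57 - 62} + \frac{\left(-2\right) i \left(-73\right) \sqrt{2}}{-88} = - \frac{42525}{-57 - 62} + 146 i \sqrt{2} \left(- \frac{1}{88}\right) = - \frac{42525}{-119} - \frac{73 i \sqrt{2}}{44} = \left(-42525\right) \left(- \frac{1}{119}\right) - \frac{73 i \sqrt{2}}{44} = \frac{6075}{17} - \frac{73 i \sqrt{2}}{44}$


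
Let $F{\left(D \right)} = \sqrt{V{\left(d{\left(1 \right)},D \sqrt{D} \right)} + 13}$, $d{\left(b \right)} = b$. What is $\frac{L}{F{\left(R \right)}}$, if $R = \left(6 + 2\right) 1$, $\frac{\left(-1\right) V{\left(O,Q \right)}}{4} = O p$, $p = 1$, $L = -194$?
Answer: $- \frac{194}{3} \approx -64.667$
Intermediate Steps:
$V{\left(O,Q \right)} = - 4 O$ ($V{\left(O,Q \right)} = - 4 O 1 = - 4 O$)
$R = 8$ ($R = 8 \cdot 1 = 8$)
$F{\left(D \right)} = 3$ ($F{\left(D \right)} = \sqrt{\left(-4\right) 1 + 13} = \sqrt{-4 + 13} = \sqrt{9} = 3$)
$\frac{L}{F{\left(R \right)}} = - \frac{194}{3}$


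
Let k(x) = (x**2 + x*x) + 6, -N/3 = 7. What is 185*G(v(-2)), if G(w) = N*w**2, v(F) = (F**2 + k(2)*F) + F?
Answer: -2626260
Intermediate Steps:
N = -21 (N = -3*7 = -21)
k(x) = 6 + 2*x**2 (k(x) = (x**2 + x**2) + 6 = 2*x**2 + 6 = 6 + 2*x**2)
v(F) = F**2 + 15*F (v(F) = (F**2 + (6 + 2*2**2)*F) + F = (F**2 + (6 + 2*4)*F) + F = (F**2 + (6 + 8)*F) + F = (F**2 + 14*F) + F = F**2 + 15*F)
G(w) = -21*w**2
185*G(v(-2)) = 185*(-21*4*(15 - 2)**2) = 185*(-21*(-2*13)**2) = 185*(-21*(-26)**2) = 185*(-21*676) = 185*(-14196) = -2626260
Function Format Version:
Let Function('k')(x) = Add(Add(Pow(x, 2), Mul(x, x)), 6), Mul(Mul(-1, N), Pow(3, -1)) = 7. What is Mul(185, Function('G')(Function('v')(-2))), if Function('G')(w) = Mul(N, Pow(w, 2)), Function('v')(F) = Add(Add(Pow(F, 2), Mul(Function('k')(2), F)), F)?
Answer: -2626260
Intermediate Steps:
N = -21 (N = Mul(-3, 7) = -21)
Function('k')(x) = Add(6, Mul(2, Pow(x, 2))) (Function('k')(x) = Add(Add(Pow(x, 2), Pow(x, 2)), 6) = Add(Mul(2, Pow(x, 2)), 6) = Add(6, Mul(2, Pow(x, 2))))
Function('v')(F) = Add(Pow(F, 2), Mul(15, F)) (Function('v')(F) = Add(Add(Pow(F, 2), Mul(Add(6, Mul(2, Pow(2, 2))), F)), F) = Add(Add(Pow(F, 2), Mul(Add(6, Mul(2, 4)), F)), F) = Add(Add(Pow(F, 2), Mul(Add(6, 8), F)), F) = Add(Add(Pow(F, 2), Mul(14, F)), F) = Add(Pow(F, 2), Mul(15, F)))
Function('G')(w) = Mul(-21, Pow(w, 2))
Mul(185, Function('G')(Function('v')(-2))) = Mul(185, Mul(-21, Pow(Mul(-2, Add(15, -2)), 2))) = Mul(185, Mul(-21, Pow(Mul(-2, 13), 2))) = Mul(185, Mul(-21, Pow(-26, 2))) = Mul(185, Mul(-21, 676)) = Mul(185, -14196) = -2626260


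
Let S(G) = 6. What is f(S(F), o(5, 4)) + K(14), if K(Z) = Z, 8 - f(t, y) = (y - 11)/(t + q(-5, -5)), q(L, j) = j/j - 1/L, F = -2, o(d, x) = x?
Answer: 827/36 ≈ 22.972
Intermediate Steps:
q(L, j) = 1 - 1/L
f(t, y) = 8 - (-11 + y)/(6/5 + t) (f(t, y) = 8 - (y - 11)/(t + (-1 - 5)/(-5)) = 8 - (-11 + y)/(t - ⅕*(-6)) = 8 - (-11 + y)/(t + 6/5) = 8 - (-11 + y)/(6/5 + t))
f(S(F), o(5, 4)) + K(14) = (103 - 5*4 + 40*6)/(6 + 5*6) + 14 = (103 - 20 + 240)/(6 + 30) + 14 = 323/36 + 14 = 827/36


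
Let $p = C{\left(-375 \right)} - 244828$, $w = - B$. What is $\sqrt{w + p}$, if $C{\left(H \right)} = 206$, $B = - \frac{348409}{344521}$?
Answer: $\frac{i \sqrt{29035219624879213}}{344521} \approx 494.59 i$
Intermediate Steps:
$B = - \frac{348409}{344521}$ ($B = \left(-348409\right) \frac{1}{344521} = - \frac{348409}{344521} \approx -1.0113$)
$w = \frac{348409}{344521}$ ($w = \left(-1\right) \left(- \frac{348409}{344521}\right) = \frac{348409}{344521} \approx 1.0113$)
$p = -244622$ ($p = 206 - 244828 = -244622$)
$\sqrt{w + p} = \sqrt{\frac{348409}{344521} - 244622} = \sqrt{- \frac{84277067653}{344521}} = \frac{i \sqrt{29035219624879213}}{344521}$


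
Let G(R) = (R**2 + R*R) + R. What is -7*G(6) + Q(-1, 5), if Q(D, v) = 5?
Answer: -541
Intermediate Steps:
G(R) = R + 2*R**2 (G(R) = (R**2 + R**2) + R = 2*R**2 + R = R + 2*R**2)
-7*G(6) + Q(-1, 5) = -42*(1 + 2*6) + 5 = -42*(1 + 12) + 5 = -42*13 + 5 = -7*78 + 5 = -546 + 5 = -541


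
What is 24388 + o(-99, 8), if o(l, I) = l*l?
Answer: 34189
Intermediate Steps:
o(l, I) = l²
24388 + o(-99, 8) = 24388 + (-99)² = 24388 + 9801 = 34189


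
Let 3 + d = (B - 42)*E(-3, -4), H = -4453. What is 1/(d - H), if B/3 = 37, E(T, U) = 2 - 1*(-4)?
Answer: 1/4864 ≈ 0.00020559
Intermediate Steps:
E(T, U) = 6 (E(T, U) = 2 + 4 = 6)
B = 111 (B = 3*37 = 111)
d = 411 (d = -3 + (111 - 42)*6 = -3 + 69*6 = -3 + 414 = 411)
1/(d - H) = 1/(411 - 1*(-4453)) = 1/(411 + 4453) = 1/4864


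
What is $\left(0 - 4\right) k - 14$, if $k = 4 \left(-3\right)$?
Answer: $34$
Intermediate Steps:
$k = -12$
$\left(0 - 4\right) k - 14 = \left(0 - 4\right) \left(-12\right) - 14 = \left(-4\right) \left(-12\right) - 14 = 48 - 14 = 34$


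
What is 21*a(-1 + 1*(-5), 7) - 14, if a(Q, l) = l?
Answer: 133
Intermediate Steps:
21*a(-1 + 1*(-5), 7) - 14 = 21*7 - 14 = 147 - 14 = 133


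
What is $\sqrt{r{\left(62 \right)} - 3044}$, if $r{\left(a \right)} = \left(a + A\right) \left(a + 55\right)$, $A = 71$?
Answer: $\sqrt{12517} \approx 111.88$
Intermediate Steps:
$r{\left(a \right)} = \left(55 + a\right) \left(71 + a\right)$ ($r{\left(a \right)} = \left(a + 71\right) \left(a + 55\right) = \left(71 + a\right) \left(55 + a\right) = \left(55 + a\right) \left(71 + a\right)$)
$\sqrt{r{\left(62 \right)} - 3044} = \sqrt{\left(3905 + 62^{2} + 126 \cdot 62\right) - 3044} = \sqrt{\left(3905 + 3844 + 7812\right) - 3044} = \sqrt{15561 - 3044} = \sqrt{12517}$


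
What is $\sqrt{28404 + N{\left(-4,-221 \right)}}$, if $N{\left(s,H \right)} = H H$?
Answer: $\sqrt{77245} \approx 277.93$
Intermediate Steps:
$N{\left(s,H \right)} = H^{2}$
$\sqrt{28404 + N{\left(-4,-221 \right)}} = \sqrt{28404 + \left(-221\right)^{2}} = \sqrt{28404 + 48841} = \sqrt{77245}$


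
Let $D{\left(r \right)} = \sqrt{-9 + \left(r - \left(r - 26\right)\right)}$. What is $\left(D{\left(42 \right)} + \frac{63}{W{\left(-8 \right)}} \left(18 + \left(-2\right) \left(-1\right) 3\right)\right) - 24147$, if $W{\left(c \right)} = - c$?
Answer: $-23958 + \sqrt{17} \approx -23954.0$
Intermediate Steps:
$D{\left(r \right)} = \sqrt{17}$ ($D{\left(r \right)} = \sqrt{-9 + \left(r - \left(-26 + r\right)\right)} = \sqrt{-9 + 26} = \sqrt{17}$)
$\left(D{\left(42 \right)} + \frac{63}{W{\left(-8 \right)}} \left(18 + \left(-2\right) \left(-1\right) 3\right)\right) - 24147 = \left(\sqrt{17} + \frac{63}{\left(-1\right) \left(-8\right)} \left(18 + \left(-2\right) \left(-1\right) 3\right)\right) - 24147 = \left(\sqrt{17} + \frac{63}{8} \left(18 + 2 \cdot 3\right)\right) - 24147 = \left(\sqrt{17} + 63 \cdot \frac{1}{8} \left(18 + 6\right)\right) - 24147 = \left(\sqrt{17} + \frac{63}{8} \cdot 24\right) - 24147 = \left(\sqrt{17} + 189\right) - 24147 = \left(189 + \sqrt{17}\right) - 24147 = -23958 + \sqrt{17}$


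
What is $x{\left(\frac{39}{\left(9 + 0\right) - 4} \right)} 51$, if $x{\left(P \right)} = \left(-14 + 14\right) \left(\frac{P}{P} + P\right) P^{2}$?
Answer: $0$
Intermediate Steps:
$x{\left(P \right)} = 0$ ($x{\left(P \right)} = 0 \left(1 + P\right) P^{2} = 0 P^{2} = 0$)
$x{\left(\frac{39}{\left(9 + 0\right) - 4} \right)} 51 = 0 \cdot 51 = 0$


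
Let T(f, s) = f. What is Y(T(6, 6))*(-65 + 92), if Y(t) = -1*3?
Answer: -81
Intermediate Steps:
Y(t) = -3
Y(T(6, 6))*(-65 + 92) = -3*(-65 + 92) = -3*27 = -81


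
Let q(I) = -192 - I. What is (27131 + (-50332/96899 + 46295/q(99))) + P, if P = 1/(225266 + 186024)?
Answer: 28436169739302599/1054308600510 ≈ 26971.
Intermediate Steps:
P = 1/411290 ≈ 2.4314e-6
(27131 + (-50332/96899 + 46295/q(99))) + P = (27131 + (-50332/96899 + 46295/(-192 - 1*99))) + 1/411290 = (27131 + (-50332*1/96899 + 46295/(-192 - 99))) + 1/411290 = (27131 + (-50332/96899 + 46295/(-291))) + 1/411290 = (27131 + (-50332/96899 + 46295*(-1/291))) + 1/411290 = (27131 + (-50332/96899 - 46295/291)) + 1/411290 = (27131 - 4500585817/28197609) + 1/411290 = 760528743962/28197609 + 1/411290 = 28436169739302599/1054308600510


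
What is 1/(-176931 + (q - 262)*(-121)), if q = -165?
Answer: -1/125264 ≈ -7.9831e-6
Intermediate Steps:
1/(-176931 + (q - 262)*(-121)) = 1/(-176931 + (-165 - 262)*(-121)) = 1/(-176931 - 427*(-121)) = 1/(-176931 + 51667) = 1/(-125264) = -1/125264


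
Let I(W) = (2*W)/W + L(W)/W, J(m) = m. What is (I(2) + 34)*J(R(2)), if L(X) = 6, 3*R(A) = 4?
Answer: 52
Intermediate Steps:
R(A) = 4/3 (R(A) = (⅓)*4 = 4/3)
I(W) = 2 + 6/W (I(W) = (2*W)/W + 6/W = 2 + 6/W)
(I(2) + 34)*J(R(2)) = ((2 + 6/2) + 34)*(4/3) = ((2 + 6*(½)) + 34)*(4/3) = ((2 + 3) + 34)*(4/3) = (5 + 34)*(4/3) = 39*(4/3) = 52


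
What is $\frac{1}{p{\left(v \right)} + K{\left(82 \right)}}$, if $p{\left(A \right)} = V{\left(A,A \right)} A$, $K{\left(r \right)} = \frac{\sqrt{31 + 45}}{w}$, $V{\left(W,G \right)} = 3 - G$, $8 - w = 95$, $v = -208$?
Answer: $- \frac{83047068}{3644769720365} + \frac{87 \sqrt{19}}{7289539440730} \approx -2.2785 \cdot 10^{-5}$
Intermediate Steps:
$w = -87$ ($w = 8 - 95 = -87$)
$K{\left(r \right)} = - \frac{2 \sqrt{19}}{87}$ ($K{\left(r \right)} = \frac{\sqrt{31 + 45}}{-87} = \sqrt{76} \left(- \frac{1}{87}\right) = 2 \sqrt{19} \left(- \frac{1}{87}\right) = - \frac{2 \sqrt{19}}{87}$)
$p{\left(A \right)} = A \left(3 - A\right)$ ($p{\left(A \right)} = \left(3 - A\right) A = A \left(3 - A\right)$)
$\frac{1}{p{\left(v \right)} + K{\left(82 \right)}} = \frac{1}{- 208 \left(3 - -208\right) - \frac{2 \sqrt{19}}{87}} = \frac{1}{- 208 \left(3 + 208\right) - \frac{2 \sqrt{19}}{87}} = \frac{1}{\left(-208\right) 211 - \frac{2 \sqrt{19}}{87}} = \frac{1}{-43888 - \frac{2 \sqrt{19}}{87}}$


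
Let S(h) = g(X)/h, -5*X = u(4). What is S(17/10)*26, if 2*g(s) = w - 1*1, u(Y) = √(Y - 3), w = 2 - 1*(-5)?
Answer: 780/17 ≈ 45.882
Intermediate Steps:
w = 7 (w = 2 + 5 = 7)
u(Y) = √(-3 + Y)
X = -⅕ (X = -√(-3 + 4)/5 = -√1/5 = -⅕*1 = -⅕ ≈ -0.20000)
g(s) = 3 (g(s) = (7 - 1*1)/2 = (7 - 1)/2 = (½)*6 = 3)
S(h) = 3/h
S(17/10)*26 = (3/((17/10)))*26 = (3/((17*(⅒))))*26 = (3/(17/10))*26 = (3*(10/17))*26 = (30/17)*26 = 780/17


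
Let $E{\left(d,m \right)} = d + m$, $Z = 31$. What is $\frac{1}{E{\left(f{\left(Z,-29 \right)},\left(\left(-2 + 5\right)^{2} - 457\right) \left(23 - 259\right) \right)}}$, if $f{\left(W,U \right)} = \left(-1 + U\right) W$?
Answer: $\frac{1}{104798} \approx 9.5422 \cdot 10^{-6}$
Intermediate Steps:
$f{\left(W,U \right)} = W \left(-1 + U\right)$
$\frac{1}{E{\left(f{\left(Z,-29 \right)},\left(\left(-2 + 5\right)^{2} - 457\right) \left(23 - 259\right) \right)}} = \frac{1}{31 \left(-1 - 29\right) + \left(\left(-2 + 5\right)^{2} - 457\right) \left(23 - 259\right)} = \frac{1}{31 \left(-30\right) + \left(3^{2} - 457\right) \left(-236\right)} = \frac{1}{-930 + \left(9 - 457\right) \left(-236\right)} = \frac{1}{-930 - -105728} = \frac{1}{-930 + 105728} = \frac{1}{104798}$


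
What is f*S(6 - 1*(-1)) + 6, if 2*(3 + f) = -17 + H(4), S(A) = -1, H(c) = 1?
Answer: 17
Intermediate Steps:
f = -11 (f = -3 + (-17 + 1)/2 = -3 + (½)*(-16) = -3 - 8 = -11)
f*S(6 - 1*(-1)) + 6 = -11*(-1) + 6 = 11 + 6 = 17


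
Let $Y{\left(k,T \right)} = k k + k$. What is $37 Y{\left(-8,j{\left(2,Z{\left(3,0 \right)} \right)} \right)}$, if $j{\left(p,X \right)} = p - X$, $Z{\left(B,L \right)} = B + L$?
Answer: $2072$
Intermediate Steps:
$Y{\left(k,T \right)} = k + k^{2}$ ($Y{\left(k,T \right)} = k^{2} + k = k + k^{2}$)
$37 Y{\left(-8,j{\left(2,Z{\left(3,0 \right)} \right)} \right)} = 37 \left(- 8 \left(1 - 8\right)\right) = 37 \left(\left(-8\right) \left(-7\right)\right) = 37 \cdot 56 = 2072$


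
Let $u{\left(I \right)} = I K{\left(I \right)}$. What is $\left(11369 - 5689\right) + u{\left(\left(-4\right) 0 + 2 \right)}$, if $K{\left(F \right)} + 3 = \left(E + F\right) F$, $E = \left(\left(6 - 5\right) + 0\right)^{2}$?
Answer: $5686$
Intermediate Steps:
$E = 1$ ($E = \left(\left(6 - 5\right) + 0\right)^{2} = \left(1 + 0\right)^{2} = 1^{2} = 1$)
$K{\left(F \right)} = -3 + F \left(1 + F\right)$ ($K{\left(F \right)} = -3 + \left(1 + F\right) F = -3 + F \left(1 + F\right)$)
$u{\left(I \right)} = I \left(-3 + I + I^{2}\right)$
$\left(11369 - 5689\right) + u{\left(\left(-4\right) 0 + 2 \right)} = \left(11369 - 5689\right) + \left(\left(-4\right) 0 + 2\right) \left(-3 + \left(\left(-4\right) 0 + 2\right) + \left(\left(-4\right) 0 + 2\right)^{2}\right) = 5680 + \left(0 + 2\right) \left(-3 + \left(0 + 2\right) + \left(0 + 2\right)^{2}\right) = 5680 + 2 \left(-3 + 2 + 2^{2}\right) = 5680 + 2 \left(-3 + 2 + 4\right) = 5680 + 2 \cdot 3 = 5680 + 6 = 5686$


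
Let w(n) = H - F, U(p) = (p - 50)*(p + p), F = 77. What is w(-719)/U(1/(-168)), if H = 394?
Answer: 4473504/8401 ≈ 532.50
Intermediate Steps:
U(p) = 2*p*(-50 + p) (U(p) = (-50 + p)*(2*p) = 2*p*(-50 + p))
w(n) = 317 (w(n) = 394 - 1*77 = 394 - 77 = 317)
w(-719)/U(1/(-168)) = 317/((2*(-50 + 1/(-168))/(-168))) = 317/((2*(-1/168)*(-50 - 1/168))) = 317/((2*(-1/168)*(-8401/168))) = 317/(8401/14112) = 317*(14112/8401) = 4473504/8401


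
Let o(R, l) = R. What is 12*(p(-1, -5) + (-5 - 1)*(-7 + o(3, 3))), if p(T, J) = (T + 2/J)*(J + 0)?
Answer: 372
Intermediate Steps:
p(T, J) = J*(T + 2/J) (p(T, J) = (T + 2/J)*J = J*(T + 2/J))
12*(p(-1, -5) + (-5 - 1)*(-7 + o(3, 3))) = 12*((2 - 5*(-1)) + (-5 - 1)*(-7 + 3)) = 12*((2 + 5) - 6*(-4)) = 12*(7 + 24) = 12*31 = 372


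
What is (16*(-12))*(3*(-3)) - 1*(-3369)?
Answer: 5097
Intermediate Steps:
(16*(-12))*(3*(-3)) - 1*(-3369) = -192*(-9) + 3369 = 1728 + 3369 = 5097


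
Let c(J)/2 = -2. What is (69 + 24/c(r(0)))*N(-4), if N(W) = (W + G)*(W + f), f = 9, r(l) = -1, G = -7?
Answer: -3465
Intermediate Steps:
c(J) = -4 (c(J) = 2*(-2) = -4)
N(W) = (-7 + W)*(9 + W) (N(W) = (W - 7)*(W + 9) = (-7 + W)*(9 + W))
(69 + 24/c(r(0)))*N(-4) = (69 + 24/(-4))*(-63 + (-4)² + 2*(-4)) = (69 + 24*(-¼))*(-63 + 16 - 8) = (69 - 6)*(-55) = 63*(-55) = -3465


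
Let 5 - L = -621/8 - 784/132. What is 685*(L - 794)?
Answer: -127570975/264 ≈ -4.8322e+5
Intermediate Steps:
L = 23381/264 (L = 5 - (-621/8 - 784/132) = 5 - (-621*⅛ - 784*1/132) = 5 - (-621/8 - 196/33) = 5 - 1*(-22061/264) = 5 + 22061/264 = 23381/264 ≈ 88.564)
685*(L - 794) = 685*(23381/264 - 794) = 685*(-186235/264) = -127570975/264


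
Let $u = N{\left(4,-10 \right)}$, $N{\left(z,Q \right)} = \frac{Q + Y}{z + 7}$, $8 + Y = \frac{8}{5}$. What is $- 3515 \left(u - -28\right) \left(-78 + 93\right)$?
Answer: $- \frac{15374610}{11} \approx -1.3977 \cdot 10^{6}$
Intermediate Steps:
$Y = - \frac{32}{5}$ ($Y = -8 + \frac{8}{5} = - \frac{32}{5} \approx -6.4$)
$N{\left(z,Q \right)} = \frac{- \frac{32}{5} + Q}{7 + z}$ ($N{\left(z,Q \right)} = \frac{Q - \frac{32}{5}}{z + 7} = \frac{- \frac{32}{5} + Q}{7 + z}$)
$u = - \frac{82}{55}$ ($u = \frac{- \frac{32}{5} - 10}{7 + 4} = \frac{1}{11} \left(- \frac{82}{5}\right) = - \frac{82}{55} \approx -1.4909$)
$- 3515 \left(u - -28\right) \left(-78 + 93\right) = - 3515 \left(- \frac{82}{55} - -28\right) \left(-78 + 93\right) = - 3515 \left(- \frac{82}{55} + 28\right) 15 = - 3515 \cdot \frac{1458}{55} \cdot 15 = \left(-3515\right) \frac{4374}{11} = - \frac{15374610}{11}$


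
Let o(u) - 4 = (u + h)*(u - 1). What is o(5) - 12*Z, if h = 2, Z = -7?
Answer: 116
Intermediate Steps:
o(u) = 4 + (-1 + u)*(2 + u) (o(u) = 4 + (u + 2)*(u - 1) = 4 + (2 + u)*(-1 + u) = 4 + (-1 + u)*(2 + u))
o(5) - 12*Z = (2 + 5 + 5²) - 12*(-7) = (2 + 5 + 25) + 84 = 32 + 84 = 116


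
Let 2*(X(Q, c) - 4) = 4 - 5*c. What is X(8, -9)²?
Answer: 3249/4 ≈ 812.25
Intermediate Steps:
X(Q, c) = 6 - 5*c/2 (X(Q, c) = 4 + (4 - 5*c)/2 = 4 + (2 - 5*c/2) = 6 - 5*c/2)
X(8, -9)² = (6 - 5/2*(-9))² = (6 + 45/2)² = (57/2)² = 3249/4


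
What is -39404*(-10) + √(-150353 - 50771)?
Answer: 394040 + 2*I*√50281 ≈ 3.9404e+5 + 448.47*I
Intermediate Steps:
-39404*(-10) + √(-150353 - 50771) = 394040 + √(-201124) = 394040 + 2*I*√50281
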